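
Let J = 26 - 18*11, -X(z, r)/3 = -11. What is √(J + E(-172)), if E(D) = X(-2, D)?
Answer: I*√139 ≈ 11.79*I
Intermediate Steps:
X(z, r) = 33 (X(z, r) = -3*(-11) = 33)
E(D) = 33
J = -172 (J = 26 - 198 = -172)
√(J + E(-172)) = √(-172 + 33) = √(-139) = I*√139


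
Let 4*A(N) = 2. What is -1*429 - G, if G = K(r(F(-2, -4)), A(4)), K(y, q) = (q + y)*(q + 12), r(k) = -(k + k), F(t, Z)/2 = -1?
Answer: -1941/4 ≈ -485.25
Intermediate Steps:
A(N) = ½ (A(N) = (¼)*2 = ½)
F(t, Z) = -2 (F(t, Z) = 2*(-1) = -2)
r(k) = -2*k
K(y, q) = (12 + q)*(q + y) (K(y, q) = (q + y)*(12 + q) = (12 + q)*(q + y))
G = 225/4 (G = (½)² + 12*(½) + 12*(-2*(-2)) + (-2*(-2))/2 = ¼ + 6 + 12*4 + (½)*4 = ¼ + 6 + 48 + 2 = 225/4 ≈ 56.250)
-1*429 - G = -1*429 - 1*225/4 = -429 - 225/4 = -1941/4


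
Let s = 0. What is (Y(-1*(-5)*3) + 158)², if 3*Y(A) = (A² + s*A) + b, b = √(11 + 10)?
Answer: (699 + √21)²/9 ≈ 55003.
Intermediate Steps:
b = √21 ≈ 4.5826
Y(A) = √21/3 + A²/3 (Y(A) = ((A² + 0*A) + √21)/3 = ((A² + 0) + √21)/3 = (A² + √21)/3 = (√21 + A²)/3 = √21/3 + A²/3)
(Y(-1*(-5)*3) + 158)² = ((√21/3 + (-1*(-5)*3)²/3) + 158)² = ((√21/3 + (5*3)²/3) + 158)² = ((√21/3 + (⅓)*15²) + 158)² = ((√21/3 + (⅓)*225) + 158)² = ((√21/3 + 75) + 158)² = ((75 + √21/3) + 158)² = (233 + √21/3)²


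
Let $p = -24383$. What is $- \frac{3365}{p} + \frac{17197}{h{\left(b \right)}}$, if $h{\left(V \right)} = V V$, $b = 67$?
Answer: $\frac{434419936}{109455287} \approx 3.9689$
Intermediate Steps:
$h{\left(V \right)} = V^{2}$
$- \frac{3365}{p} + \frac{17197}{h{\left(b \right)}} = - \frac{3365}{-24383} + \frac{17197}{67^{2}} = \left(-3365\right) \left(- \frac{1}{24383}\right) + \frac{17197}{4489} = \frac{3365}{24383} + 17197 \cdot \frac{1}{4489} = \frac{3365}{24383} + \frac{17197}{4489} = \frac{434419936}{109455287}$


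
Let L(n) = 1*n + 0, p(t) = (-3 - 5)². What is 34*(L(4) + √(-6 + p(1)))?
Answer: 136 + 34*√58 ≈ 394.94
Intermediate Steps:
p(t) = 64 (p(t) = (-8)² = 64)
L(n) = n (L(n) = n + 0 = n)
34*(L(4) + √(-6 + p(1))) = 34*(4 + √(-6 + 64)) = 34*(4 + √58) = 136 + 34*√58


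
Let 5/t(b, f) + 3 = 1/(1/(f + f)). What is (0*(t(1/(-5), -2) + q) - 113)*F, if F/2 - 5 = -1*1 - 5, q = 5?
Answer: 226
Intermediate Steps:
t(b, f) = 5/(-3 + 2*f) (t(b, f) = 5/(-3 + 1/(1/(f + f))) = 5/(-3 + 1/(1/(2*f))) = 5/(-3 + 2*f))
F = -2 (F = 10 + 2*(-1*1 - 5) = 10 + 2*(-1 - 5) = 10 + 2*(-6) = 10 - 12 = -2)
(0*(t(1/(-5), -2) + q) - 113)*F = (0*(5/(-3 + 2*(-2)) + 5) - 113)*(-2) = (0*(5/(-3 - 4) + 5) - 113)*(-2) = (0*(5/(-7) + 5) - 113)*(-2) = (0*(5*(-⅐) + 5) - 113)*(-2) = (0*(-5/7 + 5) - 113)*(-2) = (0*(30/7) - 113)*(-2) = (0 - 113)*(-2) = -113*(-2) = 226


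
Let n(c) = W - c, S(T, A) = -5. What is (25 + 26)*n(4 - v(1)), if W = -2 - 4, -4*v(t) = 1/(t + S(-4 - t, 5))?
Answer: -8109/16 ≈ -506.81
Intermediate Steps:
v(t) = -1/(4*(-5 + t)) (v(t) = -1/(4*(t - 5)) = -1/(4*(-5 + t)))
W = -6
n(c) = -6 - c
(25 + 26)*n(4 - v(1)) = (25 + 26)*(-6 - (4 - (-1)/(-20 + 4*1))) = 51*(-6 - (4 - (-1)/(-20 + 4))) = 51*(-6 - (4 - (-1)/(-16))) = 51*(-6 - (4 - (-1)*(-1)/16)) = 51*(-6 - (4 - 1*1/16)) = 51*(-6 - (4 - 1/16)) = 51*(-6 - 1*63/16) = 51*(-6 - 63/16) = 51*(-159/16) = -8109/16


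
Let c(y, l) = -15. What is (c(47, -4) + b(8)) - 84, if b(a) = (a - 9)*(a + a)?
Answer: -115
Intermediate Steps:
b(a) = 2*a*(-9 + a) (b(a) = (-9 + a)*(2*a) = 2*a*(-9 + a))
(c(47, -4) + b(8)) - 84 = (-15 + 2*8*(-9 + 8)) - 84 = (-15 + 2*8*(-1)) - 84 = (-15 - 16) - 84 = -31 - 84 = -115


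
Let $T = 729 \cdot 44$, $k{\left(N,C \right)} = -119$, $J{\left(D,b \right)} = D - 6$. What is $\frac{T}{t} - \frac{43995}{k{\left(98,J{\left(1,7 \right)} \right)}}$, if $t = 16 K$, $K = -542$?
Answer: $\frac{13489557}{36856} \approx 366.01$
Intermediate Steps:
$J{\left(D,b \right)} = -6 + D$ ($J{\left(D,b \right)} = D - 6 = -6 + D$)
$T = 32076$
$t = -8672$ ($t = 16 \left(-542\right) = -8672$)
$\frac{T}{t} - \frac{43995}{k{\left(98,J{\left(1,7 \right)} \right)}} = \frac{32076}{-8672} - \frac{43995}{-119} = 32076 \left(- \frac{1}{8672}\right) - - \frac{6285}{17} = - \frac{8019}{2168} + \frac{6285}{17} = \frac{13489557}{36856}$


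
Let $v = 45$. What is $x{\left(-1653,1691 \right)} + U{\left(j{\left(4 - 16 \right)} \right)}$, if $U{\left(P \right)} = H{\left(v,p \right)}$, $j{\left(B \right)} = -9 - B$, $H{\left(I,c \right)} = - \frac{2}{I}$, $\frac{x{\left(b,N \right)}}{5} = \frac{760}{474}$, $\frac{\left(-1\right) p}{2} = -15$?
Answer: $\frac{28342}{3555} \approx 7.9724$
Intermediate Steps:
$p = 30$ ($p = \left(-2\right) \left(-15\right) = 30$)
$x{\left(b,N \right)} = \frac{1900}{237}$ ($x{\left(b,N \right)} = 5 \cdot \frac{760}{474} = 5 \cdot 760 \cdot \frac{1}{474} = 5 \cdot \frac{380}{237} = \frac{1900}{237}$)
$U{\left(P \right)} = - \frac{2}{45}$
$x{\left(-1653,1691 \right)} + U{\left(j{\left(4 - 16 \right)} \right)} = \frac{1900}{237} - \frac{2}{45} = \frac{28342}{3555}$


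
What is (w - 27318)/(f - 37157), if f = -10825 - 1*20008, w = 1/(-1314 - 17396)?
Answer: 511119781/1272092900 ≈ 0.40179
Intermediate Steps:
w = -1/18710 (w = 1/(-18710) = -1/18710 ≈ -5.3447e-5)
f = -30833 (f = -10825 - 20008 = -30833)
(w - 27318)/(f - 37157) = (-1/18710 - 27318)/(-30833 - 37157) = -511119781/18710/(-67990) = -511119781/18710*(-1/67990) = 511119781/1272092900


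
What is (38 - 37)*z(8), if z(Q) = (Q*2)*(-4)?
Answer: -64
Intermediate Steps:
z(Q) = -8*Q (z(Q) = (2*Q)*(-4) = -8*Q)
(38 - 37)*z(8) = (38 - 37)*(-8*8) = 1*(-64) = -64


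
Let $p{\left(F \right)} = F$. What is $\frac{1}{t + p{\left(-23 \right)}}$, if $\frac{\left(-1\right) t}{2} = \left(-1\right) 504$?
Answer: $\frac{1}{985} \approx 0.0010152$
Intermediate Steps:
$t = 1008$ ($t = - 2 \left(\left(-1\right) 504\right) = \left(-2\right) \left(-504\right) = 1008$)
$\frac{1}{t + p{\left(-23 \right)}} = \frac{1}{1008 - 23} = \frac{1}{985}$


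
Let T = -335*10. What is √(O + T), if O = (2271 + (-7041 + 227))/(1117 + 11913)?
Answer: I*√568825210290/13030 ≈ 57.882*I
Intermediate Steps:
T = -3350
O = -4543/13030 (O = (2271 - 6814)/13030 = -4543*1/13030 = -4543/13030 ≈ -0.34866)
√(O + T) = √(-4543/13030 - 3350) = √(-43655043/13030) = I*√568825210290/13030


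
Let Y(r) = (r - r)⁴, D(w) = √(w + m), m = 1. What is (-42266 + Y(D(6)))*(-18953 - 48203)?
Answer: 2838415496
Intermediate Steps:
D(w) = √(1 + w) (D(w) = √(w + 1) = √(1 + w))
Y(r) = 0 (Y(r) = 0⁴ = 0)
(-42266 + Y(D(6)))*(-18953 - 48203) = (-42266 + 0)*(-18953 - 48203) = -42266*(-67156) = 2838415496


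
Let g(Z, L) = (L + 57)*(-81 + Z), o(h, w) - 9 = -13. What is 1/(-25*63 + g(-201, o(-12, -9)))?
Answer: -1/16521 ≈ -6.0529e-5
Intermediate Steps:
o(h, w) = -4 (o(h, w) = 9 - 13 = -4)
g(Z, L) = (-81 + Z)*(57 + L) (g(Z, L) = (57 + L)*(-81 + Z) = (-81 + Z)*(57 + L))
1/(-25*63 + g(-201, o(-12, -9))) = 1/(-25*63 + (-4617 - 81*(-4) + 57*(-201) - 4*(-201))) = 1/(-1575 + (-4617 + 324 - 11457 + 804)) = 1/(-1575 - 14946) = 1/(-16521) = -1/16521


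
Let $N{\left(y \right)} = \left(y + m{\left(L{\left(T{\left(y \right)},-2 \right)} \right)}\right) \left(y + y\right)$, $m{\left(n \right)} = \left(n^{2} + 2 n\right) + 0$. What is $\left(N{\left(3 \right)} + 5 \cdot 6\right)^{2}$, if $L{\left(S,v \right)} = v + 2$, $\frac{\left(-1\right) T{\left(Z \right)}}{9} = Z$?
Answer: $2304$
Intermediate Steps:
$T{\left(Z \right)} = - 9 Z$
$L{\left(S,v \right)} = 2 + v$
$m{\left(n \right)} = n^{2} + 2 n$
$N{\left(y \right)} = 2 y^{2}$ ($N{\left(y \right)} = \left(y + \left(2 - 2\right) \left(2 + \left(2 - 2\right)\right)\right) \left(y + y\right) = \left(y + 0 \left(2 + 0\right)\right) 2 y = \left(y + 0 \cdot 2\right) 2 y = \left(y + 0\right) 2 y = y 2 y = 2 y^{2}$)
$\left(N{\left(3 \right)} + 5 \cdot 6\right)^{2} = \left(2 \cdot 3^{2} + 5 \cdot 6\right)^{2} = \left(2 \cdot 9 + 30\right)^{2} = \left(18 + 30\right)^{2} = 48^{2} = 2304$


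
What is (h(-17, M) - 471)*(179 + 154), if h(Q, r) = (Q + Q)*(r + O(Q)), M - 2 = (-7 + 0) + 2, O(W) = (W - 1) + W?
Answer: 273393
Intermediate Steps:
O(W) = -1 + 2*W (O(W) = (-1 + W) + W = -1 + 2*W)
M = -3 (M = 2 + ((-7 + 0) + 2) = 2 + (-7 + 2) = 2 - 5 = -3)
h(Q, r) = 2*Q*(-1 + r + 2*Q) (h(Q, r) = (Q + Q)*(r + (-1 + 2*Q)) = (2*Q)*(-1 + r + 2*Q) = 2*Q*(-1 + r + 2*Q))
(h(-17, M) - 471)*(179 + 154) = (2*(-17)*(-1 - 3 + 2*(-17)) - 471)*(179 + 154) = (2*(-17)*(-1 - 3 - 34) - 471)*333 = (2*(-17)*(-38) - 471)*333 = (1292 - 471)*333 = 821*333 = 273393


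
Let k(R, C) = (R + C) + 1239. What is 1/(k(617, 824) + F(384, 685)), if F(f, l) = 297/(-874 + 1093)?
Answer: 73/195739 ≈ 0.00037295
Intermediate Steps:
F(f, l) = 99/73 (F(f, l) = 297/219 = 297*(1/219) = 99/73)
k(R, C) = 1239 + C + R (k(R, C) = (C + R) + 1239 = 1239 + C + R)
1/(k(617, 824) + F(384, 685)) = 1/((1239 + 824 + 617) + 99/73) = 1/(2680 + 99/73) = 1/(195739/73) = 73/195739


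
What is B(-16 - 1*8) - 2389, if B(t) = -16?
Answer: -2405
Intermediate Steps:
B(-16 - 1*8) - 2389 = -16 - 2389 = -2405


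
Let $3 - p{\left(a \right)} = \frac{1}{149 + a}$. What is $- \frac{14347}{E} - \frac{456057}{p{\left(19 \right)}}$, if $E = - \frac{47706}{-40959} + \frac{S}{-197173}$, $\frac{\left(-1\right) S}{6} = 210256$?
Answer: $- \frac{42683762182815009}{276775016626} \approx -1.5422 \cdot 10^{5}$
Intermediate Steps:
$S = -1261536$ ($S = \left(-6\right) 210256 = -1261536$)
$E = \frac{550248542}{72756837}$ ($E = - \frac{47706}{-40959} - \frac{1261536}{-197173} = \left(-47706\right) \left(- \frac{1}{40959}\right) - - \frac{1261536}{197173} = \frac{15902}{13653} + \frac{1261536}{197173} = \frac{550248542}{72756837} \approx 7.5628$)
$p{\left(a \right)} = 3 - \frac{1}{149 + a}$
$- \frac{14347}{E} - \frac{456057}{p{\left(19 \right)}} = - \frac{14347}{\frac{550248542}{72756837}} - \frac{456057}{\frac{1}{149 + 19} \left(446 + 3 \cdot 19\right)} = \left(-14347\right) \frac{72756837}{550248542} - \frac{456057}{\frac{1}{168} \left(446 + 57\right)} = - \frac{1043842340439}{550248542} - \frac{456057}{\frac{1}{168} \cdot 503} = - \frac{1043842340439}{550248542} - \frac{456057}{\frac{503}{168}} = - \frac{1043842340439}{550248542} - \frac{76617576}{503} = - \frac{42683762182815009}{276775016626}$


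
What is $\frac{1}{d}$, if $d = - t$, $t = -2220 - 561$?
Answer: $\frac{1}{2781} \approx 0.00035958$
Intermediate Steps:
$t = -2781$
$d = 2781$ ($d = \left(-1\right) \left(-2781\right) = 2781$)
$\frac{1}{d} = \frac{1}{2781}$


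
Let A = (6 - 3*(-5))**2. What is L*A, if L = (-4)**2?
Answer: 7056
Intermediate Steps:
A = 441 (A = (6 + 15)**2 = 21**2 = 441)
L = 16
L*A = 16*441 = 7056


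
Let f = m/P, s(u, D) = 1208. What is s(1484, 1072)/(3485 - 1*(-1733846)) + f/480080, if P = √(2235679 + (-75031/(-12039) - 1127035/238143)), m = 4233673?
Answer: 1208/1737331 + 4233673*√2041849362904895908584003/1025723563800823009360 ≈ 0.0065932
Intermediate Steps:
P = √2041849362904895908584003/955667859 (P = √(2235679 + (-75031*(-1/12039) - 1127035*1/238143)) = √(2235679 + (75031/12039 - 1127035/238143)) = √(2235679 + 1433244356/955667859) = √(2136567996585617/955667859) = √2041849362904895908584003/955667859 ≈ 1495.2)
f = 4233673*√2041849362904895908584003/2136567996585617 (f = 4233673/((√2041849362904895908584003/955667859)) = 4233673*(√2041849362904895908584003/2136567996585617) = 4233673*√2041849362904895908584003/2136567996585617 ≈ 2831.5)
s(1484, 1072)/(3485 - 1*(-1733846)) + f/480080 = 1208/(3485 - 1*(-1733846)) + (4233673*√2041849362904895908584003/2136567996585617)/480080 = 1208/(3485 + 1733846) + (4233673*√2041849362904895908584003/2136567996585617)*(1/480080) = 1208/1737331 + 4233673*√2041849362904895908584003/1025723563800823009360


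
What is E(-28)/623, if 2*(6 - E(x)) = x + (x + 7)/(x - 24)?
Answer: 2059/64792 ≈ 0.031779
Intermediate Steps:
E(x) = 6 - x/2 - (7 + x)/(2*(-24 + x)) (E(x) = 6 - (x + (x + 7)/(x - 24))/2 = 6 - (x + (7 + x)/(-24 + x))/2 = 6 + (-x/2 - (7 + x)/(2*(-24 + x))) = 6 - x/2 - (7 + x)/(2*(-24 + x)))
E(-28)/623 = ((-295 - 1*(-28)**2 + 35*(-28))/(2*(-24 - 28)))/623 = ((1/2)*(-295 - 1*784 - 980)/(-52))*(1/623) = ((1/2)*(-1/52)*(-295 - 784 - 980))*(1/623) = ((1/2)*(-1/52)*(-2059))*(1/623) = (2059/104)*(1/623) = 2059/64792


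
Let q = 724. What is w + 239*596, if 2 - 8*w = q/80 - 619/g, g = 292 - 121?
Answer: 3897256109/27360 ≈ 1.4244e+5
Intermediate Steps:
g = 171
w = -11731/27360 (w = 1/4 - (724/80 - 619/171)/8 = 1/4 - (724*(1/80) - 619*1/171)/8 = 1/4 - (181/20 - 619/171)/8 = 1/4 - 1/8*18571/3420 = 1/4 - 18571/27360 = -11731/27360 ≈ -0.42876)
w + 239*596 = -11731/27360 + 239*596 = -11731/27360 + 142444 = 3897256109/27360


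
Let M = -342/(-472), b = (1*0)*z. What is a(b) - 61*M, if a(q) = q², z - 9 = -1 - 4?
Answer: -10431/236 ≈ -44.199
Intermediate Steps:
z = 4 (z = 9 + (-1 - 4) = 9 - 5 = 4)
b = 0 (b = (1*0)*4 = 0*4 = 0)
M = 171/236 (M = -342*(-1/472) = 171/236 ≈ 0.72458)
a(b) - 61*M = 0² - 61*171/236 = 0 - 10431/236 = -10431/236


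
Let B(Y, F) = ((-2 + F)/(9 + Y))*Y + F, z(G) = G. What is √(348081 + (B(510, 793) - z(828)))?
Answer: 2*√2609983011/173 ≈ 590.61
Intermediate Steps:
B(Y, F) = F + Y*(-2 + F)/(9 + Y) (B(Y, F) = ((-2 + F)/(9 + Y))*Y + F = Y*(-2 + F)/(9 + Y) + F = F + Y*(-2 + F)/(9 + Y))
√(348081 + (B(510, 793) - z(828))) = √(348081 + ((-2*510 + 9*793 + 2*793*510)/(9 + 510) - 1*828)) = √(348081 + ((-1020 + 7137 + 808860)/519 - 828)) = √(348081 + ((1/519)*814977 - 828)) = √(348081 + (271659/173 - 828)) = √(348081 + 128415/173) = √(60346428/173) = 2*√2609983011/173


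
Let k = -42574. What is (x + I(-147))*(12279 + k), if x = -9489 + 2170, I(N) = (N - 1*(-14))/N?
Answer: 4655735600/21 ≈ 2.2170e+8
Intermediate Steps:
I(N) = (14 + N)/N (I(N) = (N + 14)/N = (14 + N)/N)
x = -7319
(x + I(-147))*(12279 + k) = (-7319 + (14 - 147)/(-147))*(12279 - 42574) = (-7319 - 1/147*(-133))*(-30295) = (-7319 + 19/21)*(-30295) = -153680/21*(-30295) = 4655735600/21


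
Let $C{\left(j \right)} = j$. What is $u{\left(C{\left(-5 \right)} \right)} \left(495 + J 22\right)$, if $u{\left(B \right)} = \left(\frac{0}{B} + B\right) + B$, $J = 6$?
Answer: $-6270$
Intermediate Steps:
$u{\left(B \right)} = 2 B$ ($u{\left(B \right)} = \left(0 + B\right) + B = B + B = 2 B$)
$u{\left(C{\left(-5 \right)} \right)} \left(495 + J 22\right) = 2 \left(-5\right) \left(495 + 6 \cdot 22\right) = - 10 \left(495 + 132\right) = \left(-10\right) 627 = -6270$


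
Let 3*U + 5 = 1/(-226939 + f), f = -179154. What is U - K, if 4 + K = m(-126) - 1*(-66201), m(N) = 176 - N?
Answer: -27005455229/406093 ≈ -66501.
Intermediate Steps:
K = 66499 (K = -4 + ((176 - 1*(-126)) - 1*(-66201)) = -4 + ((176 + 126) + 66201) = -4 + (302 + 66201) = -4 + 66503 = 66499)
U = -676822/406093 (U = -5/3 + 1/(3*(-226939 - 179154)) = -5/3 + (1/3)/(-406093) = -5/3 + (1/3)*(-1/406093) = -5/3 - 1/1218279 = -676822/406093 ≈ -1.6667)
U - K = -676822/406093 - 1*66499 = -676822/406093 - 66499 = -27005455229/406093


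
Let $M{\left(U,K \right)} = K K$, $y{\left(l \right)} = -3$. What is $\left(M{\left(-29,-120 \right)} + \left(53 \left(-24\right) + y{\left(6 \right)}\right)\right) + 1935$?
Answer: $15060$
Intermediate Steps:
$M{\left(U,K \right)} = K^{2}$
$\left(M{\left(-29,-120 \right)} + \left(53 \left(-24\right) + y{\left(6 \right)}\right)\right) + 1935 = \left(\left(-120\right)^{2} + \left(53 \left(-24\right) - 3\right)\right) + 1935 = \left(14400 - 1275\right) + 1935 = 13125 + 1935 = 15060$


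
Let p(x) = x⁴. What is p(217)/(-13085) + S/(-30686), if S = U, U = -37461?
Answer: -68041845962621/401526310 ≈ -1.6946e+5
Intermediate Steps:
S = -37461
p(217)/(-13085) + S/(-30686) = 217⁴/(-13085) - 37461/(-30686) = 2217373921*(-1/13085) - 37461*(-1/30686) = -2217373921/13085 + 37461/30686 = -68041845962621/401526310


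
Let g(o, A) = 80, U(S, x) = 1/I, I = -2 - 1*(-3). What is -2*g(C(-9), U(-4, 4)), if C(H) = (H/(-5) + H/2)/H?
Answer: -160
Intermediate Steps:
C(H) = 3/10 (C(H) = (H*(-⅕) + H*(½))/H = (-H/5 + H/2)/H = (3*H/10)/H = 3/10)
I = 1 (I = -2 + 3 = 1)
U(S, x) = 1 (U(S, x) = 1/1 = 1)
-2*g(C(-9), U(-4, 4)) = -2*80 = -160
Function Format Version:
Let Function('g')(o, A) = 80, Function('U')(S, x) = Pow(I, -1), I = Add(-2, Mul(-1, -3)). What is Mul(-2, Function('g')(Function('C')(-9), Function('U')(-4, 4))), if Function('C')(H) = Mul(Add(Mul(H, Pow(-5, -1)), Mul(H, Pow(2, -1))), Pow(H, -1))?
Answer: -160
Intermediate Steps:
Function('C')(H) = Rational(3, 10) (Function('C')(H) = Mul(Add(Mul(H, Rational(-1, 5)), Mul(H, Rational(1, 2))), Pow(H, -1)) = Mul(Add(Mul(Rational(-1, 5), H), Mul(Rational(1, 2), H)), Pow(H, -1)) = Mul(Mul(Rational(3, 10), H), Pow(H, -1)) = Rational(3, 10))
I = 1 (I = Add(-2, 3) = 1)
Function('U')(S, x) = 1 (Function('U')(S, x) = Pow(1, -1) = 1)
Mul(-2, Function('g')(Function('C')(-9), Function('U')(-4, 4))) = Mul(-2, 80) = -160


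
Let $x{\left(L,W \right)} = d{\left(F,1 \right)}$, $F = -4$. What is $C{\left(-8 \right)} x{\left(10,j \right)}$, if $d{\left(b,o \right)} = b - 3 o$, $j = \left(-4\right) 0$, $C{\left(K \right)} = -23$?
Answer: $161$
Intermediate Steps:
$j = 0$
$x{\left(L,W \right)} = -7$ ($x{\left(L,W \right)} = -4 - 3 = -7$)
$C{\left(-8 \right)} x{\left(10,j \right)} = \left(-23\right) \left(-7\right) = 161$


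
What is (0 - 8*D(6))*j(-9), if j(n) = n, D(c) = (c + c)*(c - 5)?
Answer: 864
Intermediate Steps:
D(c) = 2*c*(-5 + c) (D(c) = (2*c)*(-5 + c) = 2*c*(-5 + c))
(0 - 8*D(6))*j(-9) = (0 - 16*6*(-5 + 6))*(-9) = (0 - 16*6)*(-9) = (0 - 8*12)*(-9) = (0 - 96)*(-9) = -96*(-9) = 864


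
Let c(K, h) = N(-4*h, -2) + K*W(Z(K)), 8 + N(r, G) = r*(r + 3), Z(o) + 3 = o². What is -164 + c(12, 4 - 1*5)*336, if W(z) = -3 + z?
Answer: 562972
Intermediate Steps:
Z(o) = -3 + o²
N(r, G) = -8 + r*(3 + r) (N(r, G) = -8 + r*(r + 3) = -8 + r*(3 + r))
c(K, h) = -8 - 12*h + 16*h² + K*(-6 + K²) (c(K, h) = (-8 + (-4*h)² + 3*(-4*h)) + K*(-3 + (-3 + K²)) = (-8 + 16*h² - 12*h) + K*(-6 + K²) = (-8 - 12*h + 16*h²) + K*(-6 + K²) = -8 - 12*h + 16*h² + K*(-6 + K²))
-164 + c(12, 4 - 1*5)*336 = -164 + (-8 - 12*(4 - 1*5) + 16*(4 - 1*5)² + 12*(-6 + 12²))*336 = -164 + (-8 - 12*(4 - 5) + 16*(4 - 5)² + 12*(-6 + 144))*336 = -164 + (-8 - 12*(-1) + 16*(-1)² + 12*138)*336 = -164 + (-8 + 12 + 16*1 + 1656)*336 = -164 + (-8 + 12 + 16 + 1656)*336 = -164 + 1676*336 = -164 + 563136 = 562972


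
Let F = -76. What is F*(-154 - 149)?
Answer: 23028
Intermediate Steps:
F*(-154 - 149) = -76*(-154 - 149) = -76*(-303) = 23028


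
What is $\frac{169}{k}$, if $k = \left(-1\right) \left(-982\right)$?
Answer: $\frac{169}{982} \approx 0.1721$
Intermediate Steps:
$k = 982$
$\frac{169}{k} = \frac{169}{982}$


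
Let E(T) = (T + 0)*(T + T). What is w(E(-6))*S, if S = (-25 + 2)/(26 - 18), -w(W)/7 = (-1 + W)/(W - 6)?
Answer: 11431/528 ≈ 21.650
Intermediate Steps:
E(T) = 2*T² (E(T) = T*(2*T) = 2*T²)
w(W) = -7*(-1 + W)/(-6 + W) (w(W) = -7*(-1 + W)/(W - 6) = -7*(-1 + W)/(-6 + W))
S = -23/8 ≈ -2.8750
w(E(-6))*S = (7*(1 - 2*(-6)²)/(-6 + 2*(-6)²))*(-23/8) = (7*(1 - 2*36)/(-6 + 2*36))*(-23/8) = (7*(1 - 1*72)/(-6 + 72))*(-23/8) = (7*(1 - 72)/66)*(-23/8) = (7*(1/66)*(-71))*(-23/8) = -497/66*(-23/8) = 11431/528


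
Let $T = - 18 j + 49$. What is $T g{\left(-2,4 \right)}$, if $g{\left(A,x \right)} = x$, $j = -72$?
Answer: $5380$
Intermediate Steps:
$T = 1345$ ($T = \left(-18\right) \left(-72\right) + 49 = 1296 + 49 = 1345$)
$T g{\left(-2,4 \right)} = 1345 \cdot 4 = 5380$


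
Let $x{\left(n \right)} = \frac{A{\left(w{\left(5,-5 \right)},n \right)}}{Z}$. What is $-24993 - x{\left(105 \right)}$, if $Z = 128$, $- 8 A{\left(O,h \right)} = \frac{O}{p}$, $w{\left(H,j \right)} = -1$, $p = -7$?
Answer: $- \frac{179149823}{7168} \approx -24993.0$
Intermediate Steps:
$A{\left(O,h \right)} = \frac{O}{56}$ ($A{\left(O,h \right)} = - \frac{O \frac{1}{-7}}{8} = - \frac{O \left(- \frac{1}{7}\right)}{8} = - \frac{\left(- \frac{1}{7}\right) O}{8} = \frac{O}{56}$)
$x{\left(n \right)} = - \frac{1}{7168}$ ($x{\left(n \right)} = \frac{\frac{1}{56} \left(-1\right)}{128} = \left(- \frac{1}{56}\right) \frac{1}{128} = - \frac{1}{7168}$)
$-24993 - x{\left(105 \right)} = -24993 - - \frac{1}{7168} = -24993 + \frac{1}{7168} = - \frac{179149823}{7168}$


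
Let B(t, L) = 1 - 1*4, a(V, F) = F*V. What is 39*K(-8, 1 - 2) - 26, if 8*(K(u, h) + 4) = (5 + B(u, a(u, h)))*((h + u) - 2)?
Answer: -1157/4 ≈ -289.25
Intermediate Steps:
B(t, L) = -3 (B(t, L) = 1 - 4 = -3)
K(u, h) = -9/2 + h/4 + u/4 (K(u, h) = -4 + ((5 - 3)*((h + u) - 2))/8 = -4 + (2*(-2 + h + u))/8 = -4 + (-4 + 2*h + 2*u)/8 = -4 + (-½ + h/4 + u/4) = -9/2 + h/4 + u/4)
39*K(-8, 1 - 2) - 26 = 39*(-9/2 + (1 - 2)/4 + (¼)*(-8)) - 26 = 39*(-9/2 + (¼)*(-1) - 2) - 26 = 39*(-9/2 - ¼ - 2) - 26 = 39*(-27/4) - 26 = -1053/4 - 26 = -1157/4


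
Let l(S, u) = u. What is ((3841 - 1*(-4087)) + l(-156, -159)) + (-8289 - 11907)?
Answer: -12427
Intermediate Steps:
((3841 - 1*(-4087)) + l(-156, -159)) + (-8289 - 11907) = ((3841 - 1*(-4087)) - 159) + (-8289 - 11907) = ((3841 + 4087) - 159) - 20196 = (7928 - 159) - 20196 = 7769 - 20196 = -12427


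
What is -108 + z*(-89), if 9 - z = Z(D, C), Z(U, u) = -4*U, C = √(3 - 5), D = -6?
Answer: 1227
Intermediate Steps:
C = I*√2 (C = √(-2) = I*√2 ≈ 1.4142*I)
z = -15 (z = 9 - (-4)*(-6) = 9 - 1*24 = 9 - 24 = -15)
-108 + z*(-89) = -108 - 15*(-89) = -108 + 1335 = 1227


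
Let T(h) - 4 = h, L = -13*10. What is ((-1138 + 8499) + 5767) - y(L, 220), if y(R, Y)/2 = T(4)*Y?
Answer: 9608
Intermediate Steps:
L = -130
T(h) = 4 + h
y(R, Y) = 16*Y (y(R, Y) = 2*((4 + 4)*Y) = 2*(8*Y) = 16*Y)
((-1138 + 8499) + 5767) - y(L, 220) = ((-1138 + 8499) + 5767) - 16*220 = (7361 + 5767) - 1*3520 = 13128 - 3520 = 9608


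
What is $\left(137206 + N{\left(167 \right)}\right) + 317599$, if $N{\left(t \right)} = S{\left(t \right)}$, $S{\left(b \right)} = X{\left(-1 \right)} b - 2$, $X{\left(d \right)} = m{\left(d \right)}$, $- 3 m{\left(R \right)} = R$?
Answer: $\frac{1364576}{3} \approx 4.5486 \cdot 10^{5}$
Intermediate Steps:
$m{\left(R \right)} = - \frac{R}{3}$
$X{\left(d \right)} = - \frac{d}{3}$
$S{\left(b \right)} = -2 + \frac{b}{3}$ ($S{\left(b \right)} = \left(- \frac{1}{3}\right) \left(-1\right) b - 2 = \frac{b}{3} - 2 = -2 + \frac{b}{3}$)
$N{\left(t \right)} = -2 + \frac{t}{3}$
$\left(137206 + N{\left(167 \right)}\right) + 317599 = \left(137206 + \left(-2 + \frac{1}{3} \cdot 167\right)\right) + 317599 = \left(137206 + \left(-2 + \frac{167}{3}\right)\right) + 317599 = \left(137206 + \frac{161}{3}\right) + 317599 = \frac{411779}{3} + 317599 = \frac{1364576}{3}$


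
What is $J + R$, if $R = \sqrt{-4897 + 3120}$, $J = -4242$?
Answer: $-4242 + i \sqrt{1777} \approx -4242.0 + 42.154 i$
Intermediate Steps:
$R = i \sqrt{1777}$ ($R = \sqrt{-1777} = i \sqrt{1777} \approx 42.154 i$)
$J + R = -4242 + i \sqrt{1777}$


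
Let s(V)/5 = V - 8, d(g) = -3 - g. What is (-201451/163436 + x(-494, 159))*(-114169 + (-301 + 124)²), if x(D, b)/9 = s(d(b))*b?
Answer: 4117056462856210/40859 ≈ 1.0076e+11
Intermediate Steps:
s(V) = -40 + 5*V (s(V) = 5*(V - 8) = 5*(-8 + V) = -40 + 5*V)
x(D, b) = 9*b*(-55 - 5*b) (x(D, b) = 9*((-40 + 5*(-3 - b))*b) = 9*((-40 + (-15 - 5*b))*b) = 9*((-55 - 5*b)*b) = 9*(b*(-55 - 5*b)) = 9*b*(-55 - 5*b))
(-201451/163436 + x(-494, 159))*(-114169 + (-301 + 124)²) = (-201451/163436 - 45*159*(11 + 159))*(-114169 + (-301 + 124)²) = (-201451*1/163436 - 45*159*170)*(-114169 + (-177)²) = (-201451/163436 - 1216350)*(-114169 + 31329) = -198795580051/163436*(-82840) = 4117056462856210/40859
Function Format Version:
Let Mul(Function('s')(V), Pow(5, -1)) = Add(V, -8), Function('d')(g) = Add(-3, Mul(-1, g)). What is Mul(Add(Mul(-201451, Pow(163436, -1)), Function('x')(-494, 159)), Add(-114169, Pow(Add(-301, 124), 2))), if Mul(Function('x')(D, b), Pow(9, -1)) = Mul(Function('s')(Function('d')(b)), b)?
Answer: Rational(4117056462856210, 40859) ≈ 1.0076e+11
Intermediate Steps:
Function('s')(V) = Add(-40, Mul(5, V)) (Function('s')(V) = Mul(5, Add(V, -8)) = Mul(5, Add(-8, V)) = Add(-40, Mul(5, V)))
Function('x')(D, b) = Mul(9, b, Add(-55, Mul(-5, b))) (Function('x')(D, b) = Mul(9, Mul(Add(-40, Mul(5, Add(-3, Mul(-1, b)))), b)) = Mul(9, Mul(Add(-40, Add(-15, Mul(-5, b))), b)) = Mul(9, Mul(Add(-55, Mul(-5, b)), b)) = Mul(9, Mul(b, Add(-55, Mul(-5, b)))) = Mul(9, b, Add(-55, Mul(-5, b))))
Mul(Add(Mul(-201451, Pow(163436, -1)), Function('x')(-494, 159)), Add(-114169, Pow(Add(-301, 124), 2))) = Mul(Add(Mul(-201451, Pow(163436, -1)), Mul(-45, 159, Add(11, 159))), Add(-114169, Pow(Add(-301, 124), 2))) = Mul(Add(Mul(-201451, Rational(1, 163436)), Mul(-45, 159, 170)), Add(-114169, Pow(-177, 2))) = Mul(Add(Rational(-201451, 163436), -1216350), Add(-114169, 31329)) = Mul(Rational(-198795580051, 163436), -82840) = Rational(4117056462856210, 40859)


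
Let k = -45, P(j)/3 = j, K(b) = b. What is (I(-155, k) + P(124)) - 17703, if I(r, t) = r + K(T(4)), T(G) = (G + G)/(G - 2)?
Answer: -17482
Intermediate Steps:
T(G) = 2*G/(-2 + G) (T(G) = (2*G)/(-2 + G) = 2*G/(-2 + G))
P(j) = 3*j
I(r, t) = 4 + r (I(r, t) = r + 2*4/(-2 + 4) = r + 2*4/2 = r + 2*4*(½) = r + 4 = 4 + r)
(I(-155, k) + P(124)) - 17703 = ((4 - 155) + 3*124) - 17703 = (-151 + 372) - 17703 = 221 - 17703 = -17482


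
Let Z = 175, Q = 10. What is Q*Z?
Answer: 1750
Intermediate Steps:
Q*Z = 10*175 = 1750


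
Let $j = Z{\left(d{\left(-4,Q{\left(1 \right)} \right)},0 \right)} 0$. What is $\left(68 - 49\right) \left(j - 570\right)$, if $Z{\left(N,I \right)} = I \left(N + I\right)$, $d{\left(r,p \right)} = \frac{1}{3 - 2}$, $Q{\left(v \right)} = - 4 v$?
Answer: $-10830$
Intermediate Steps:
$d{\left(r,p \right)} = 1$ ($d{\left(r,p \right)} = 1^{-1} = 1$)
$Z{\left(N,I \right)} = I \left(I + N\right)$
$j = 0$ ($j = 0 \left(0 + 1\right) 0 = 0 \cdot 1 \cdot 0 = 0 \cdot 0 = 0$)
$\left(68 - 49\right) \left(j - 570\right) = \left(68 - 49\right) \left(0 - 570\right) = 19 \left(-570\right) = -10830$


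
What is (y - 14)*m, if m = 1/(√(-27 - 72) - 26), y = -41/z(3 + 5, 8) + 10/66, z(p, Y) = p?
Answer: 65117/102300 + 5009*I*√11/68200 ≈ 0.63653 + 0.24359*I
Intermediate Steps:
y = -1313/264 (y = -41/(3 + 5) + 10/66 = -41/8 + 10*(1/66) = -41*⅛ + 5/33 = -41/8 + 5/33 = -1313/264 ≈ -4.9735)
m = 1/(-26 + 3*I*√11) (m = 1/(√(-99) - 26) = 1/(3*I*√11 - 26) = 1/(-26 + 3*I*√11) ≈ -0.033548 - 0.012839*I)
(y - 14)*m = (-1313/264 - 14)*(-26/775 - 3*I*√11/775) = -5009*(-26/775 - 3*I*√11/775)/264 = 65117/102300 + 5009*I*√11/68200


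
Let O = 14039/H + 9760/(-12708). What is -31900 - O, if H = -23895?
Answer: -269062992533/8434935 ≈ -31899.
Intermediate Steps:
O = -11433967/8434935 (O = 14039/(-23895) + 9760/(-12708) = 14039*(-1/23895) + 9760*(-1/12708) = -14039/23895 - 2440/3177 = -11433967/8434935 ≈ -1.3555)
-31900 - O = -31900 - 1*(-11433967/8434935) = -31900 + 11433967/8434935 = -269062992533/8434935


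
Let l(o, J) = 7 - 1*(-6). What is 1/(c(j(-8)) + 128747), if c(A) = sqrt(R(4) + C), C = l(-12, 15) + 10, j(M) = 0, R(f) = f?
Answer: 128747/16575789982 - 3*sqrt(3)/16575789982 ≈ 7.7669e-6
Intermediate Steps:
l(o, J) = 13 (l(o, J) = 7 + 6 = 13)
C = 23 (C = 13 + 10 = 23)
c(A) = 3*sqrt(3) (c(A) = sqrt(4 + 23) = sqrt(27) = 3*sqrt(3))
1/(c(j(-8)) + 128747) = 1/(3*sqrt(3) + 128747) = 1/(128747 + 3*sqrt(3))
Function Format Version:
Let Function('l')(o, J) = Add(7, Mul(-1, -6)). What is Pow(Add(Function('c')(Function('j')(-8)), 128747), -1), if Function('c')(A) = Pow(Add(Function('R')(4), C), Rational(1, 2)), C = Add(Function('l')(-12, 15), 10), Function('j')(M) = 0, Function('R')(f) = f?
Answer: Add(Rational(128747, 16575789982), Mul(Rational(-3, 16575789982), Pow(3, Rational(1, 2)))) ≈ 7.7669e-6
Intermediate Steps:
Function('l')(o, J) = 13 (Function('l')(o, J) = Add(7, 6) = 13)
C = 23 (C = Add(13, 10) = 23)
Function('c')(A) = Mul(3, Pow(3, Rational(1, 2))) (Function('c')(A) = Pow(Add(4, 23), Rational(1, 2)) = Pow(27, Rational(1, 2)) = Mul(3, Pow(3, Rational(1, 2))))
Pow(Add(Function('c')(Function('j')(-8)), 128747), -1) = Pow(Add(Mul(3, Pow(3, Rational(1, 2))), 128747), -1) = Pow(Add(128747, Mul(3, Pow(3, Rational(1, 2)))), -1)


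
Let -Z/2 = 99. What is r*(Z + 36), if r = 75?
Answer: -12150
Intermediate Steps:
Z = -198 (Z = -2*99 = -198)
r*(Z + 36) = 75*(-198 + 36) = 75*(-162) = -12150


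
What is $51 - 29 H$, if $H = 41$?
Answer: $-1138$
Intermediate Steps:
$51 - 29 H = 51 - 1189 = -1138$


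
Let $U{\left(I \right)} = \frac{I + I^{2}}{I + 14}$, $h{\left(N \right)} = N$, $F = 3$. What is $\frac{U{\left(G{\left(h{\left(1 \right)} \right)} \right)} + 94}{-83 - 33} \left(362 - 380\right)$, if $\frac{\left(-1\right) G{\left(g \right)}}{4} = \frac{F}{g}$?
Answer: $\frac{720}{29} \approx 24.828$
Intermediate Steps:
$G{\left(g \right)} = - \frac{12}{g}$ ($G{\left(g \right)} = - 4 \frac{3}{g} = - \frac{12}{g}$)
$U{\left(I \right)} = \frac{I + I^{2}}{14 + I}$
$\frac{U{\left(G{\left(h{\left(1 \right)} \right)} \right)} + 94}{-83 - 33} \left(362 - 380\right) = \frac{\frac{- \frac{12}{1} \left(1 - \frac{12}{1}\right)}{14 - \frac{12}{1}} + 94}{-83 - 33} \left(362 - 380\right) = \frac{\frac{\left(-12\right) 1 \left(1 - 12\right)}{14 - 12} + 94}{-116} \left(-18\right) = \left(- \frac{12 \left(1 - 12\right)}{14 - 12} + 94\right) \left(- \frac{1}{116}\right) \left(-18\right) = \left(\left(-12\right) \frac{1}{2} \left(-11\right) + 94\right) \left(- \frac{1}{116}\right) \left(-18\right) = \left(66 + 94\right) \left(- \frac{1}{116}\right) \left(-18\right) = 160 \left(- \frac{1}{116}\right) \left(-18\right) = \left(- \frac{40}{29}\right) \left(-18\right) = \frac{720}{29}$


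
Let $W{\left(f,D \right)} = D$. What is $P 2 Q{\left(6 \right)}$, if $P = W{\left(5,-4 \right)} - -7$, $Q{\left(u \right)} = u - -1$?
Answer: $42$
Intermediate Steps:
$Q{\left(u \right)} = 1 + u$ ($Q{\left(u \right)} = u + 1 = 1 + u$)
$P = 3$ ($P = -4 - -7 = -4 + 7 = 3$)
$P 2 Q{\left(6 \right)} = 3 \cdot 2 \left(1 + 6\right) = 6 \cdot 7 = 42$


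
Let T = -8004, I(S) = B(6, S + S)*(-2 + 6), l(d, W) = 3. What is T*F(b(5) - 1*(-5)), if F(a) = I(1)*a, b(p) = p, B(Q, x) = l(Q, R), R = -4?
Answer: -960480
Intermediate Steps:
B(Q, x) = 3
I(S) = 12 (I(S) = 3*(-2 + 6) = 3*4 = 12)
F(a) = 12*a
T*F(b(5) - 1*(-5)) = -96048*(5 - 1*(-5)) = -96048*(5 + 5) = -96048*10 = -8004*120 = -960480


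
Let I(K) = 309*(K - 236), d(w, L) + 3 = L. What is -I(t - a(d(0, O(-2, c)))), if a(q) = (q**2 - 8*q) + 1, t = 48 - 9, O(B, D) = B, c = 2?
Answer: 81267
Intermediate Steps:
d(w, L) = -3 + L
t = 39
a(q) = 1 + q**2 - 8*q
I(K) = -72924 + 309*K (I(K) = 309*(-236 + K) = -72924 + 309*K)
-I(t - a(d(0, O(-2, c)))) = -(-72924 + 309*(39 - (1 + (-3 - 2)**2 - 8*(-3 - 2)))) = -(-72924 + 309*(39 - (1 + (-5)**2 - 8*(-5)))) = -(-72924 + 309*(39 - (1 + 25 + 40))) = -(-72924 + 309*(39 - 1*66)) = -(-72924 + 309*(39 - 66)) = -(-72924 + 309*(-27)) = -(-72924 - 8343) = -1*(-81267) = 81267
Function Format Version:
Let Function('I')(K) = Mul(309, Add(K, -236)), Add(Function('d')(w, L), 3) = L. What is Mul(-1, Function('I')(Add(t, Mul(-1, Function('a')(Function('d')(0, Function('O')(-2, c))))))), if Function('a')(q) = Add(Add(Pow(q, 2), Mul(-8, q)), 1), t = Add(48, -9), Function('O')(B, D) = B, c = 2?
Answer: 81267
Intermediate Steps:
Function('d')(w, L) = Add(-3, L)
t = 39
Function('a')(q) = Add(1, Pow(q, 2), Mul(-8, q))
Function('I')(K) = Add(-72924, Mul(309, K)) (Function('I')(K) = Mul(309, Add(-236, K)) = Add(-72924, Mul(309, K)))
Mul(-1, Function('I')(Add(t, Mul(-1, Function('a')(Function('d')(0, Function('O')(-2, c))))))) = Mul(-1, Add(-72924, Mul(309, Add(39, Mul(-1, Add(1, Pow(Add(-3, -2), 2), Mul(-8, Add(-3, -2)))))))) = Mul(-1, Add(-72924, Mul(309, Add(39, Mul(-1, Add(1, Pow(-5, 2), Mul(-8, -5))))))) = Mul(-1, Add(-72924, Mul(309, Add(39, Mul(-1, Add(1, 25, 40)))))) = Mul(-1, Add(-72924, Mul(309, Add(39, Mul(-1, 66))))) = Mul(-1, Add(-72924, Mul(309, Add(39, -66)))) = Mul(-1, Add(-72924, Mul(309, -27))) = Mul(-1, Add(-72924, -8343)) = Mul(-1, -81267) = 81267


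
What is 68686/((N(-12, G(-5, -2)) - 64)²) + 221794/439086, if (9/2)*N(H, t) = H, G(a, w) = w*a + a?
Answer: 70075827241/4390860000 ≈ 15.959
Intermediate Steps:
G(a, w) = a + a*w (G(a, w) = a*w + a = a + a*w)
N(H, t) = 2*H/9
68686/((N(-12, G(-5, -2)) - 64)²) + 221794/439086 = 68686/(((2/9)*(-12) - 64)²) + 221794/439086 = 68686/((-8/3 - 64)²) + 221794*(1/439086) = 68686/((-200/3)²) + 110897/219543 = 68686/(40000/9) + 110897/219543 = 68686*(9/40000) + 110897/219543 = 309087/20000 + 110897/219543 = 70075827241/4390860000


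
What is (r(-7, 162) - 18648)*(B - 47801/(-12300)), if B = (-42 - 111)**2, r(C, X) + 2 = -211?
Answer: -1810520835787/4100 ≈ -4.4159e+8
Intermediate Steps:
r(C, X) = -213 (r(C, X) = -2 - 211 = -213)
B = 23409 (B = (-153)**2 = 23409)
(r(-7, 162) - 18648)*(B - 47801/(-12300)) = (-213 - 18648)*(23409 - 47801/(-12300)) = -18861*(23409 - 47801*(-1/12300)) = -18861*(23409 + 47801/12300) = -18861*287978501/12300 = -1810520835787/4100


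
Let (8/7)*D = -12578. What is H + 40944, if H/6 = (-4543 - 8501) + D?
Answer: -206709/2 ≈ -1.0335e+5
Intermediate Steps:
D = -44023/4 (D = (7/8)*(-12578) = -44023/4 ≈ -11006.)
H = -288597/2 (H = 6*((-4543 - 8501) - 44023/4) = 6*(-13044 - 44023/4) = 6*(-96199/4) = -288597/2 ≈ -1.4430e+5)
H + 40944 = -288597/2 + 40944 = -206709/2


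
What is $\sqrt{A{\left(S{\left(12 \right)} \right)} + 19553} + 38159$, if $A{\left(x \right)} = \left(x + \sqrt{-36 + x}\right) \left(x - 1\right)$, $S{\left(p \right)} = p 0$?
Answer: $38159 + \sqrt{19553 - 6 i} \approx 38299.0 - 0.021454 i$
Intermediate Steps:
$S{\left(p \right)} = 0$
$A{\left(x \right)} = \left(-1 + x\right) \left(x + \sqrt{-36 + x}\right)$ ($A{\left(x \right)} = \left(x + \sqrt{-36 + x}\right) \left(-1 + x\right) = \left(-1 + x\right) \left(x + \sqrt{-36 + x}\right)$)
$\sqrt{A{\left(S{\left(12 \right)} \right)} + 19553} + 38159 = \sqrt{\left(0^{2} - 0 - \sqrt{-36 + 0} + 0 \sqrt{-36 + 0}\right) + 19553} + 38159 = \sqrt{\left(0 + 0 - \sqrt{-36} + 0 \sqrt{-36}\right) + 19553} + 38159 = \sqrt{\left(0 + 0 - 6 i + 0 \cdot 6 i\right) + 19553} + 38159 = \sqrt{\left(0 + 0 - 6 i + 0\right) + 19553} + 38159 = \sqrt{- 6 i + 19553} + 38159 = \sqrt{19553 - 6 i} + 38159 = 38159 + \sqrt{19553 - 6 i}$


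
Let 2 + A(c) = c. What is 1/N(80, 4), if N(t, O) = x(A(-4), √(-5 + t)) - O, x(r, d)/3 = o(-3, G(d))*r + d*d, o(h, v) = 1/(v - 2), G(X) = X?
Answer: 3131/690295 + 18*√3/690295 ≈ 0.0045809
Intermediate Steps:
o(h, v) = 1/(-2 + v)
A(c) = -2 + c
x(r, d) = 3*d² + 3*r/(-2 + d) (x(r, d) = 3*(r/(-2 + d) + d*d) = 3*(r/(-2 + d) + d²) = 3*(d² + r/(-2 + d)) = 3*d² + 3*r/(-2 + d))
N(t, O) = -O + 3*(-6 + (-5 + t)*(-2 + √(-5 + t)))/(-2 + √(-5 + t)) (N(t, O) = 3*((-2 - 4) + (√(-5 + t))²*(-2 + √(-5 + t)))/(-2 + √(-5 + t)) - O = 3*(-6 + (-5 + t)*(-2 + √(-5 + t)))/(-2 + √(-5 + t)) - O = -O + 3*(-6 + (-5 + t)*(-2 + √(-5 + t)))/(-2 + √(-5 + t)))
1/N(80, 4) = 1/((-18 + (-2 + √(-5 + 80))*(-15 - 1*4 + 3*80))/(-2 + √(-5 + 80))) = 1/((-18 + (-2 + √75)*(-15 - 4 + 240))/(-2 + √75)) = 1/((-18 + (-2 + 5*√3)*221)/(-2 + 5*√3)) = 1/((-18 + (-442 + 1105*√3))/(-2 + 5*√3)) = 1/((-460 + 1105*√3)/(-2 + 5*√3)) = (-2 + 5*√3)/(-460 + 1105*√3)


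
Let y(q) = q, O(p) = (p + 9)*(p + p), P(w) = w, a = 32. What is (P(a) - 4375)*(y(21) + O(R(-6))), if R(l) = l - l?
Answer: -91203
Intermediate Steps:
R(l) = 0
O(p) = 2*p*(9 + p) (O(p) = (9 + p)*(2*p) = 2*p*(9 + p))
(P(a) - 4375)*(y(21) + O(R(-6))) = (32 - 4375)*(21 + 2*0*(9 + 0)) = -4343*(21 + 2*0*9) = -4343*(21 + 0) = -4343*21 = -91203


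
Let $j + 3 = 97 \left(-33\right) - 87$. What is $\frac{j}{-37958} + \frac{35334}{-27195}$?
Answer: $- \frac{417236409}{344089270} \approx -1.2126$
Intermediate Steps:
$j = -3291$ ($j = -3 + \left(97 \left(-33\right) - 87\right) = -3 - 3288 = -3291$)
$\frac{j}{-37958} + \frac{35334}{-27195} = - \frac{3291}{-37958} + \frac{35334}{-27195} = \left(-3291\right) \left(- \frac{1}{37958}\right) + 35334 \left(- \frac{1}{27195}\right) = \frac{3291}{37958} - \frac{11778}{9065} = - \frac{417236409}{344089270}$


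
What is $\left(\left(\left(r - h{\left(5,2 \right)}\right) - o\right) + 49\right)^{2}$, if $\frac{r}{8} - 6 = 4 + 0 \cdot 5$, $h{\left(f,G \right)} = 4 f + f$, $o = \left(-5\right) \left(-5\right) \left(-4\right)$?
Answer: $41616$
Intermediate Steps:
$o = -100$ ($o = 25 \left(-4\right) = -100$)
$h{\left(f,G \right)} = 5 f$
$r = 80$ ($r = 48 + 8 \left(4 + 0 \cdot 5\right) = 48 + 8 \left(4 + 0\right) = 48 + 8 \cdot 4 = 48 + 32 = 80$)
$\left(\left(\left(r - h{\left(5,2 \right)}\right) - o\right) + 49\right)^{2} = \left(\left(\left(80 - 5 \cdot 5\right) - -100\right) + 49\right)^{2} = \left(\left(\left(80 - 25\right) + 100\right) + 49\right)^{2} = \left(\left(55 + 100\right) + 49\right)^{2} = \left(155 + 49\right)^{2} = 204^{2} = 41616$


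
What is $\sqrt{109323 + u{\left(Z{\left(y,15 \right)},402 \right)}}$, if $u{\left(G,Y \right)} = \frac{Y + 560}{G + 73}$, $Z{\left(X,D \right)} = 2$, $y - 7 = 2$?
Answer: $\frac{\sqrt{24600561}}{15} \approx 330.66$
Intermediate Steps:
$y = 9$ ($y = 7 + 2 = 9$)
$u{\left(G,Y \right)} = \frac{560 + Y}{73 + G}$
$\sqrt{109323 + u{\left(Z{\left(y,15 \right)},402 \right)}} = \sqrt{109323 + \frac{560 + 402}{73 + 2}} = \sqrt{109323 + \frac{1}{75} \cdot 962} = \sqrt{109323 + \frac{962}{75}} = \sqrt{\frac{8200187}{75}} = \frac{\sqrt{24600561}}{15}$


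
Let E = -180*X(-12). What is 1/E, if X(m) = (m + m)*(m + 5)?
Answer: -1/30240 ≈ -3.3069e-5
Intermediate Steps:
X(m) = 2*m*(5 + m) (X(m) = (2*m)*(5 + m) = 2*m*(5 + m))
E = -30240 (E = -360*(-12)*(5 - 12) = -360*(-12)*(-7) = -180*168 = -30240)
1/E = 1/(-30240) = -1/30240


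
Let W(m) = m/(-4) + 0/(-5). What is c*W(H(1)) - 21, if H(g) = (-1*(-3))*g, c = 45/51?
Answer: -1473/68 ≈ -21.662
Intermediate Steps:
c = 15/17 (c = 45*(1/51) = 15/17 ≈ 0.88235)
H(g) = 3*g
W(m) = -m/4 (W(m) = m*(-¼) + 0*(-⅕) = -m/4 + 0 = -m/4)
c*W(H(1)) - 21 = 15*(-3/4)/17 - 21 = 15*(-¼*3)/17 - 21 = (15/17)*(-¾) - 21 = -45/68 - 21 = -1473/68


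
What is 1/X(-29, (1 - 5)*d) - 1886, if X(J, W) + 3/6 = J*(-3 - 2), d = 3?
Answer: -545052/289 ≈ -1886.0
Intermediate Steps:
X(J, W) = -½ - 5*J (X(J, W) = -½ + J*(-3 - 2) = -½ + J*(-5) = -½ - 5*J)
1/X(-29, (1 - 5)*d) - 1886 = 1/(-½ - 5*(-29)) - 1886 = 1/(-½ + 145) - 1886 = 1/(289/2) - 1886 = 2/289 - 1886 = -545052/289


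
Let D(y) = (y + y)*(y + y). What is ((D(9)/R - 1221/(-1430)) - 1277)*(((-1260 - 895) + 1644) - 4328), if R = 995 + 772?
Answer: 472772579169/76570 ≈ 6.1744e+6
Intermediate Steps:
R = 1767
D(y) = 4*y² (D(y) = (2*y)*(2*y) = 4*y²)
((D(9)/R - 1221/(-1430)) - 1277)*(((-1260 - 895) + 1644) - 4328) = (((4*9²)/1767 - 1221/(-1430)) - 1277)*(((-1260 - 895) + 1644) - 4328) = (((4*81)*(1/1767) - 1221*(-1/1430)) - 1277)*((-2155 + 1644) - 4328) = ((324*(1/1767) + 111/130) - 1277)*(-511 - 4328) = ((108/589 + 111/130) - 1277)*(-4839) = (79419/76570 - 1277)*(-4839) = -97700471/76570*(-4839) = 472772579169/76570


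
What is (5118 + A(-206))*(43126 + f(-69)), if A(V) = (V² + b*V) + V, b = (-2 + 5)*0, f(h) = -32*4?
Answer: 2035869304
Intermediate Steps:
f(h) = -128
b = 0 (b = 3*0 = 0)
A(V) = V + V² (A(V) = (V² + 0*V) + V = (V² + 0) + V = V² + V = V + V²)
(5118 + A(-206))*(43126 + f(-69)) = (5118 - 206*(1 - 206))*(43126 - 128) = (5118 - 206*(-205))*42998 = (5118 + 42230)*42998 = 47348*42998 = 2035869304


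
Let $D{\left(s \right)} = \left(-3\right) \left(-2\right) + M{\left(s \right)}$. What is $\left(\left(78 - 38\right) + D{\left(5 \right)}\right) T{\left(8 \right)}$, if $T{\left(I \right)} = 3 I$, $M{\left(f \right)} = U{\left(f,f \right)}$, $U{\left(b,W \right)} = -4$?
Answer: $1008$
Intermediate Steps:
$M{\left(f \right)} = -4$
$D{\left(s \right)} = 2$ ($D{\left(s \right)} = \left(-3\right) \left(-2\right) - 4 = 6 - 4 = 2$)
$\left(\left(78 - 38\right) + D{\left(5 \right)}\right) T{\left(8 \right)} = \left(\left(78 - 38\right) + 2\right) 3 \cdot 8 = \left(40 + 2\right) 24 = 42 \cdot 24 = 1008$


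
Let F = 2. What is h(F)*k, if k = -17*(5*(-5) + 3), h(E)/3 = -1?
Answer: -1122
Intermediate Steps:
h(E) = -3 (h(E) = 3*(-1) = -3)
k = 374 (k = -17*(-25 + 3) = -17*(-22) = 374)
h(F)*k = -3*374 = -1122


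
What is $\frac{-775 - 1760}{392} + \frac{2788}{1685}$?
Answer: $- \frac{3178579}{660520} \approx -4.8122$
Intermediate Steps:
$\frac{-775 - 1760}{392} + \frac{2788}{1685} = \left(-2535\right) \frac{1}{392} + 2788 \cdot \frac{1}{1685} = - \frac{2535}{392} + \frac{2788}{1685} = - \frac{3178579}{660520}$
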